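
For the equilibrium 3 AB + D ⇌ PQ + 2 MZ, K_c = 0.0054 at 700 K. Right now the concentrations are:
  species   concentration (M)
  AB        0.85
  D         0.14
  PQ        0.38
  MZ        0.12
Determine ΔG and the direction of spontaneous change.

Q_c = [PQ]·[MZ]² / ([AB]³·[D]) = (0.38)·(0.12)² / ((0.85)³·(0.14)) = 0.0636
ΔG = RT ln(Q_c/K_c) = (8.314 J mol⁻¹ K⁻¹)(700 K) × ln(0.0636/0.0054)
   = (5.820 kJ/mol)(2.466) = 14.4 kJ/mol
ΔG > 0, so the forward reaction is non-spontaneous (proceeds in reverse).

ΔG = 14.4 kJ/mol; the forward reaction is non-spontaneous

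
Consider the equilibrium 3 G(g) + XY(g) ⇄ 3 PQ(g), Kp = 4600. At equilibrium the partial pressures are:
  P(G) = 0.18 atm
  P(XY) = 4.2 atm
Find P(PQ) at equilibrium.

At equilibrium, Kp = P(PQ)³ / (P(G)³·P(XY)) = 4600.
(P(PQ))³ / ((0.18)³·(4.2)) = 4600
P(PQ)³ = 113 ⇒ P(PQ) = 4.8 atm

P(PQ) = 4.8 atm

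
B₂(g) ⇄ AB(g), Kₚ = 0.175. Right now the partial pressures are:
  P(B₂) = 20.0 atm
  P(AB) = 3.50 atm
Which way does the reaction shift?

no net change (already at equilibrium)

Qₚ = P(AB) / P(B₂) = (3.50) / (20.0) = 0.175
Qₚ = 0.175 = Kₚ, so the system is already at equilibrium.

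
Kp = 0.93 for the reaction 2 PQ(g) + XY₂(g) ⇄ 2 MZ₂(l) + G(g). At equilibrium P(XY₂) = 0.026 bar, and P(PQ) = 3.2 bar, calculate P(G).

(MZ₂ is a pure liquid — omitted from Kp.)
At equilibrium, Kp = P(G) / (P(PQ)²·P(XY₂)) = 0.93.
(P(G)) / ((3.2)²·(0.026)) = 0.93
P(G) = 0.248 = 0.25 bar

P(G) = 0.25 bar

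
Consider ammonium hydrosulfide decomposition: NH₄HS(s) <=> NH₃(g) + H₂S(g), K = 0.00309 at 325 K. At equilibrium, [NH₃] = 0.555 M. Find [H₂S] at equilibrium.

(NH₄HS is a pure solid — omitted from K.)
At equilibrium, K = [NH₃]·[H₂S] = 0.00309.
(0.555)·([H₂S]) = 0.00309
[H₂S] = 0.00557 M

[H₂S] = 0.00557 M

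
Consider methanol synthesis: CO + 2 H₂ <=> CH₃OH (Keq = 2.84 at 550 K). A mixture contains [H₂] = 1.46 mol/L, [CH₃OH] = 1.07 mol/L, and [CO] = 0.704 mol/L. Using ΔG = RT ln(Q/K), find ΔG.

Q = [CH₃OH] / ([CO]·[H₂]²) = (1.07) / ((0.704)·(1.46)²) = 0.713
ΔG = RT ln(Q/Keq) = (8.314 J mol⁻¹ K⁻¹)(550 K) × ln(0.713/2.84)
   = (4.573 kJ/mol)(-1.382) = -6.32 kJ/mol
ΔG < 0, so the forward reaction is spontaneous (proceeds forward).

ΔG = -6.32 kJ/mol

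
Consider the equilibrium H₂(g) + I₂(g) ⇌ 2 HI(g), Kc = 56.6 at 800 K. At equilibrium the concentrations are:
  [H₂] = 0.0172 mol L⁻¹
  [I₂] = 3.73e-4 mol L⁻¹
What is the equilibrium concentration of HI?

At equilibrium, Kc = [HI]² / ([H₂]·[I₂]) = 56.6.
([HI])² / ((0.0172)·(3.73e-4)) = 56.6
[HI]² = 3.63e-4 ⇒ [HI] = 0.0191 mol L⁻¹

[HI] = 0.0191 mol L⁻¹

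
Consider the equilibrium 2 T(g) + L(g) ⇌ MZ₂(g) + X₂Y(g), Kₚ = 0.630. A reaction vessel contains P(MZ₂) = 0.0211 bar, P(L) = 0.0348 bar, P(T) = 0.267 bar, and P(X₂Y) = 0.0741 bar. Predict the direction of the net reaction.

Qₚ = P(MZ₂)·P(X₂Y) / (P(T)²·P(L)) = (0.0211)·(0.0741) / ((0.267)²·(0.0348)) = 0.630
Qₚ = 0.630 = Kₚ, so the system is already at equilibrium.

no net change (already at equilibrium)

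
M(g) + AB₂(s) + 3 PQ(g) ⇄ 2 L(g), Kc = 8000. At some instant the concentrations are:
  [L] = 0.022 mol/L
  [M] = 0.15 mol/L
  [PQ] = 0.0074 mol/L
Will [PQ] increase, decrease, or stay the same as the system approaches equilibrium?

(AB₂ is a pure solid — omitted from Qc.)
Qc = [L]² / ([M]·[PQ]³) = (0.022)² / ((0.15)·(0.0074)³) = 8000
Qc = 8000 = Kc; the system is at equilibrium.

stay the same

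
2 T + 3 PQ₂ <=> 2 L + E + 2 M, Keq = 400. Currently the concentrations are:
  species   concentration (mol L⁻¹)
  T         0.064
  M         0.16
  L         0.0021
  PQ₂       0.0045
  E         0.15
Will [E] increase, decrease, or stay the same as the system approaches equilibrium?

Q = [L]²·[E]·[M]² / ([T]²·[PQ₂]³) = (0.0021)²·(0.15)·(0.16)² / ((0.064)²·(0.0045)³) = 45
Q = 45 < Keq = 400: net forward reaction.
E is a product, so it increases.

increase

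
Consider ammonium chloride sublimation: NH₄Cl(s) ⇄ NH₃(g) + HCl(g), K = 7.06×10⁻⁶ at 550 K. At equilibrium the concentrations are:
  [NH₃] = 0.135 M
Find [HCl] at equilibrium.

(NH₄Cl is a pure solid — omitted from K.)
At equilibrium, K = [NH₃]·[HCl] = 7.06×10⁻⁶.
(0.135)·([HCl]) = 7.06×10⁻⁶
[HCl] = 5.23×10⁻⁵ M

[HCl] = 5.23×10⁻⁵ M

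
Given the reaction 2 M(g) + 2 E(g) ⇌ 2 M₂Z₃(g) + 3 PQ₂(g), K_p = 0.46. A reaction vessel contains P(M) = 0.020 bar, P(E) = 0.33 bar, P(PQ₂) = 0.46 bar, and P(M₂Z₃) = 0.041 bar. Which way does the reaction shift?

Q_p = P(M₂Z₃)²·P(PQ₂)³ / (P(M)²·P(E)²) = (0.041)²·(0.46)³ / ((0.020)²·(0.33)²) = 3.8
Q_p = 3.8 > K_p = 0.46, so the reverse reaction proceeds.

to the left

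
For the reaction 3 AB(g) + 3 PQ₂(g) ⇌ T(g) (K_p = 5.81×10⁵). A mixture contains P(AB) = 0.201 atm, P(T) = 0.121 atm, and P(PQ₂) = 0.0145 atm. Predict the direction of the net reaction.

Q_p = P(T) / (P(AB)³·P(PQ₂)³) = (0.121) / ((0.201)³·(0.0145)³) = 4.89×10⁶
Q_p = 4.89×10⁶ > K_p = 5.81×10⁵, so the reverse reaction proceeds.

in the reverse direction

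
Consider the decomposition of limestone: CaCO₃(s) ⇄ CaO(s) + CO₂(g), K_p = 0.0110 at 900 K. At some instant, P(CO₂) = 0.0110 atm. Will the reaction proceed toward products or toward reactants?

(CaCO₃, CaO are pure solids — omitted from Q_p.)
Q_p = P(CO₂) = 0.0110
Q_p = 0.0110 = K_p, so the system is already at equilibrium.

at equilibrium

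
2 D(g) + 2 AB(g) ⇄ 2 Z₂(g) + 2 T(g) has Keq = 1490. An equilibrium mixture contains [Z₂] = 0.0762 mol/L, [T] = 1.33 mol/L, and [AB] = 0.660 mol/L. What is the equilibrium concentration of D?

At equilibrium, Keq = [Z₂]²·[T]² / ([D]²·[AB]²) = 1490.
(0.0762)²·(1.33)² / (([D])²·(0.660)²) = 1490
[D]² = 1.58×10⁻⁵ ⇒ [D] = 0.00398 mol/L

[D] = 0.00398 mol/L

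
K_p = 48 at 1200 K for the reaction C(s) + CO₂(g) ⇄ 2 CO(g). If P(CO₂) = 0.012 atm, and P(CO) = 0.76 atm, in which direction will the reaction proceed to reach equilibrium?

(C is a pure solid — omitted from Q_p.)
Q_p = P(CO)² / P(CO₂) = (0.76)² / (0.012) = 48
Q_p = 48 = K_p, so the system is already at equilibrium.

at equilibrium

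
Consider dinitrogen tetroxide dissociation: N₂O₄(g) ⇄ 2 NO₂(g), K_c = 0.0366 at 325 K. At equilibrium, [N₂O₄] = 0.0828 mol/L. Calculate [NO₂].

At equilibrium, K_c = [NO₂]² / [N₂O₄] = 0.0366.
([NO₂])² / (0.0828) = 0.0366
[NO₂]² = 0.00303 ⇒ [NO₂] = 0.0550 mol/L

[NO₂] = 0.0550 mol/L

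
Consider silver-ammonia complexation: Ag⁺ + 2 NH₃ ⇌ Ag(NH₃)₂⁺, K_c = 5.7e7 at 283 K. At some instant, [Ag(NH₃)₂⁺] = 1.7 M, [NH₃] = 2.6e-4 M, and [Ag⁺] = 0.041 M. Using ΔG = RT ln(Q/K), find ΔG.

Q_c = [Ag(NH₃)₂⁺] / ([Ag⁺]·[NH₃]²) = (1.7) / ((0.041)·(2.6e-4)²) = 6.13e8
ΔG = RT ln(Q_c/K_c) = (8.314 J mol⁻¹ K⁻¹)(283 K) × ln(6.13e8/5.7e7)
   = (2.353 kJ/mol)(2.375) = 5.59 kJ/mol
ΔG > 0, so the forward reaction is non-spontaneous (proceeds in reverse).

ΔG = 5.59 kJ/mol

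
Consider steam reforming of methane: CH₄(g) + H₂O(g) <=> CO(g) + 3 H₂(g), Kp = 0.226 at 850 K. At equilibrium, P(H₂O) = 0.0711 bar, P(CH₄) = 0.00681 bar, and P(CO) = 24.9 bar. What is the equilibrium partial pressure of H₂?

P(H₂) = 0.0164 bar

At equilibrium, Kp = P(CO)·P(H₂)³ / (P(CH₄)·P(H₂O)) = 0.226.
(24.9)·(P(H₂))³ / ((0.00681)·(0.0711)) = 0.226
P(H₂)³ = 4.39×10⁻⁶ ⇒ P(H₂) = 0.0164 bar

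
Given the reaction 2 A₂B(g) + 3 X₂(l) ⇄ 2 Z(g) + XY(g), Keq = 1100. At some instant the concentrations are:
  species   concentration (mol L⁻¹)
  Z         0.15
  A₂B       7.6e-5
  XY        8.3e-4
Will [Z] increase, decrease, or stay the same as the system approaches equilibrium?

(X₂ is a pure liquid — omitted from Q.)
Q = [Z]²·[XY] / [A₂B]² = (0.15)²·(8.3e-4) / (7.6e-5)² = 3200
Q = 3200 > Keq = 1100: net reverse reaction.
Z is a product, so it decreases.

decrease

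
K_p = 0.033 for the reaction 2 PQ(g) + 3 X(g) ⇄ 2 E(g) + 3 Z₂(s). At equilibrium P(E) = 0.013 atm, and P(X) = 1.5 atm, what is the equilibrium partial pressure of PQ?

P(PQ) = 0.039 atm

(Z₂ is a pure solid — omitted from K_p.)
At equilibrium, K_p = P(E)² / (P(PQ)²·P(X)³) = 0.033.
(0.013)² / ((P(PQ))²·(1.5)³) = 0.033
P(PQ)² = 0.00152 ⇒ P(PQ) = 0.039 atm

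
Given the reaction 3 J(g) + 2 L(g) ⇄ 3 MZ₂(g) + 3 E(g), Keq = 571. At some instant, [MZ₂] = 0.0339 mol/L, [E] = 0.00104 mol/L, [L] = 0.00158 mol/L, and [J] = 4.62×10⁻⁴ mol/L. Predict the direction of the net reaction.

Q = [MZ₂]³·[E]³ / ([J]³·[L]²) = (0.0339)³·(0.00104)³ / ((4.62×10⁻⁴)³·(0.00158)²) = 178
Q = 178 < Keq = 571, so the forward reaction proceeds.

toward products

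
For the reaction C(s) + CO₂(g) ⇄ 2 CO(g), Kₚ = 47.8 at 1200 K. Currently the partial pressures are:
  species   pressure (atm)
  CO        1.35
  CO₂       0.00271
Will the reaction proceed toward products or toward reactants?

(C is a pure solid — omitted from Qₚ.)
Qₚ = P(CO)² / P(CO₂) = (1.35)² / (0.00271) = 673
Qₚ = 673 > Kₚ = 47.8, so the reverse reaction proceeds.

reverse (toward reactants)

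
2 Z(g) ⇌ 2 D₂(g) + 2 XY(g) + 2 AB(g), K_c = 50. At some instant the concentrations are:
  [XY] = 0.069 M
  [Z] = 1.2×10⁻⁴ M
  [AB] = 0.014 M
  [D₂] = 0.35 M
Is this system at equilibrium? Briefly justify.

Q_c = [D₂]²·[XY]²·[AB]² / [Z]² = (0.35)²·(0.069)²·(0.014)² / (1.2×10⁻⁴)² = 7.9
Q_c = 7.9 < K_c = 50: net forward reaction.

no; Q < K, reaction proceeds forward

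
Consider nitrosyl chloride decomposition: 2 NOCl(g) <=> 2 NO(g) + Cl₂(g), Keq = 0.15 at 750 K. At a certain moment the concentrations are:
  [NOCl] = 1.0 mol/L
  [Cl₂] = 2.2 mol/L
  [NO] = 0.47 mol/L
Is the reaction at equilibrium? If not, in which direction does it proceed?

Q = [NO]²·[Cl₂] / [NOCl]² = (0.47)²·(2.2) / (1.0)² = 0.49
Q = 0.49 > Keq = 0.15, so the reverse reaction proceeds.

reverse (toward reactants)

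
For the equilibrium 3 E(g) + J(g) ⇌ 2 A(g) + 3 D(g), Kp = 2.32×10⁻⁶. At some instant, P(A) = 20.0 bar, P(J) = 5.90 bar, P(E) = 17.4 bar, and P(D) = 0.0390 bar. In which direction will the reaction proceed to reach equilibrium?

Qp = P(A)²·P(D)³ / (P(E)³·P(J)) = (20.0)²·(0.0390)³ / ((17.4)³·(5.90)) = 7.63×10⁻⁷
Qp = 7.63×10⁻⁷ < Kp = 2.32×10⁻⁶, so the forward reaction proceeds.

toward products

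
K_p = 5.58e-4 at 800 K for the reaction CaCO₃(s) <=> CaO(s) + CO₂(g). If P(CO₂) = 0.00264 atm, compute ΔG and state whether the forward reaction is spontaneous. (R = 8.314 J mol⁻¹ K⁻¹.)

ΔG = 10.3 kJ/mol; the forward reaction is non-spontaneous

(CaCO₃, CaO are pure solids — omitted from Q_p.)
Q_p = P(CO₂) = 0.00264
ΔG = RT ln(Q_p/K_p) = (8.314 J mol⁻¹ K⁻¹)(800 K) × ln(0.00264/5.58e-4)
   = (6.651 kJ/mol)(1.554) = 10.3 kJ/mol
ΔG > 0, so the forward reaction is non-spontaneous (proceeds in reverse).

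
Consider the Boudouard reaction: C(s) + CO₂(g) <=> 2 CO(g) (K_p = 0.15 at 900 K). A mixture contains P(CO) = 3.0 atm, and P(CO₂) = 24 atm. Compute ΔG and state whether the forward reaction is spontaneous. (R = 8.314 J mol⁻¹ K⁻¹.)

(C is a pure solid — omitted from Q_p.)
Q_p = P(CO)² / P(CO₂) = (3.0)² / (24) = 0.375
ΔG = RT ln(Q_p/K_p) = (8.314 J mol⁻¹ K⁻¹)(900 K) × ln(0.375/0.15)
   = (7.483 kJ/mol)(0.9163) = 6.86 kJ/mol
ΔG > 0, so the forward reaction is non-spontaneous (proceeds in reverse).

ΔG = 6.86 kJ/mol; the forward reaction is non-spontaneous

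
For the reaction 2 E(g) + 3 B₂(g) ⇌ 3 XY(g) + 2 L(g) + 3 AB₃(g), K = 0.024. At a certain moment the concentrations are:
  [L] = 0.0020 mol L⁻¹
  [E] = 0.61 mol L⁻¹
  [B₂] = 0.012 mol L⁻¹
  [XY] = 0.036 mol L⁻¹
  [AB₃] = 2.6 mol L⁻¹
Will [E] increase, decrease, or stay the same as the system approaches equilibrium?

Q = [XY]³·[L]²·[AB₃]³ / ([E]²·[B₂]³) = (0.036)³·(0.0020)²·(2.6)³ / ((0.61)²·(0.012)³) = 0.0051
Q = 0.0051 < K = 0.024: net forward reaction.
E is a reactant, so it decreases.

decrease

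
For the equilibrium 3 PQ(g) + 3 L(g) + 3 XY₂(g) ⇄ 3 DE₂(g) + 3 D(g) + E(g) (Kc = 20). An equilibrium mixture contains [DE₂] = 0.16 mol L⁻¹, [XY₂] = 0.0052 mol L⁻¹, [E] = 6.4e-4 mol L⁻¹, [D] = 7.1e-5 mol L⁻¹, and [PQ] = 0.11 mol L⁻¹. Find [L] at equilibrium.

At equilibrium, Kc = [DE₂]³·[D]³·[E] / ([PQ]³·[L]³·[XY₂]³) = 20.
(0.16)³·(7.1e-5)³·(6.4e-4) / ((0.11)³·([L])³·(0.0052)³) = 20
[L]³ = 2.51e-10 ⇒ [L] = 6.3e-4 mol L⁻¹

[L] = 6.3e-4 mol L⁻¹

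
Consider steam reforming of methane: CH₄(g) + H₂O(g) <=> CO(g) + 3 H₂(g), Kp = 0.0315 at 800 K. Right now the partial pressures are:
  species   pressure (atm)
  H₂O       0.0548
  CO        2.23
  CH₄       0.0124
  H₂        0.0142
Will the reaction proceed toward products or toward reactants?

to the right

Qp = P(CO)·P(H₂)³ / (P(CH₄)·P(H₂O)) = (2.23)·(0.0142)³ / ((0.0124)·(0.0548)) = 0.00940
Qp = 0.00940 < Kp = 0.0315, so the forward reaction proceeds.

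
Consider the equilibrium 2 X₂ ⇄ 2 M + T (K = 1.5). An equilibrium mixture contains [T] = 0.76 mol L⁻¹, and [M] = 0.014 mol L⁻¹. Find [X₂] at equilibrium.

[X₂] = 0.010 mol L⁻¹

At equilibrium, K = [M]²·[T] / [X₂]² = 1.5.
(0.014)²·(0.76) / ([X₂])² = 1.5
[X₂]² = 9.93e-5 ⇒ [X₂] = 0.010 mol L⁻¹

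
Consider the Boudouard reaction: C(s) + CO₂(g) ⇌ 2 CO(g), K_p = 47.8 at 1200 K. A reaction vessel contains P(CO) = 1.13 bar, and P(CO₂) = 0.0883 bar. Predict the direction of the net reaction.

(C is a pure solid — omitted from Q_p.)
Q_p = P(CO)² / P(CO₂) = (1.13)² / (0.0883) = 14.5
Q_p = 14.5 < K_p = 47.8, so the forward reaction proceeds.

toward products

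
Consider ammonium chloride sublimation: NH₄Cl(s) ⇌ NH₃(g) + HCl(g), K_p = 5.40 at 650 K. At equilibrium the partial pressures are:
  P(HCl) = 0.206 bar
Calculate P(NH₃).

P(NH₃) = 26.2 bar

(NH₄Cl is a pure solid — omitted from K_p.)
At equilibrium, K_p = P(NH₃)·P(HCl) = 5.40.
(P(NH₃))·(0.206) = 5.40
P(NH₃) = 26.2 bar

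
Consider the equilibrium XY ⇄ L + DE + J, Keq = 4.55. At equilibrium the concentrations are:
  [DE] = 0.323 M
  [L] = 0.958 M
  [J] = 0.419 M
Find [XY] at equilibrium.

[XY] = 0.0285 M

At equilibrium, Keq = [L]·[DE]·[J] / [XY] = 4.55.
(0.958)·(0.323)·(0.419) / ([XY]) = 4.55
[XY] = 0.0285 M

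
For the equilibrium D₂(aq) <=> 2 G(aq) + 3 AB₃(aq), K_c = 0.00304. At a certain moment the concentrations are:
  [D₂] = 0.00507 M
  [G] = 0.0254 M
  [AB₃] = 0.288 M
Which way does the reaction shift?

neither direction; the system is at equilibrium

Q_c = [G]²·[AB₃]³ / [D₂] = (0.0254)²·(0.288)³ / (0.00507) = 0.00304
Q_c = 0.00304 = K_c, so the system is already at equilibrium.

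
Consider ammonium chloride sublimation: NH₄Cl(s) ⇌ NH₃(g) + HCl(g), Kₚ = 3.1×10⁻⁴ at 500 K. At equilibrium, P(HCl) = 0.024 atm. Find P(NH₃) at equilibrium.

(NH₄Cl is a pure solid — omitted from Kₚ.)
At equilibrium, Kₚ = P(NH₃)·P(HCl) = 3.1×10⁻⁴.
(P(NH₃))·(0.024) = 3.1×10⁻⁴
P(NH₃) = 0.0129 = 0.013 atm

P(NH₃) = 0.013 atm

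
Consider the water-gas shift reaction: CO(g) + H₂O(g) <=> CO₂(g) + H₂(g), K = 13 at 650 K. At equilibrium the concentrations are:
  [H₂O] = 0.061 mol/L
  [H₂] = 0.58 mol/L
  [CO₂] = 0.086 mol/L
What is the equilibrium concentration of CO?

[CO] = 0.063 mol/L

At equilibrium, K = [CO₂]·[H₂] / ([CO]·[H₂O]) = 13.
(0.086)·(0.58) / (([CO])·(0.061)) = 13
[CO] = 0.0629 = 0.063 mol/L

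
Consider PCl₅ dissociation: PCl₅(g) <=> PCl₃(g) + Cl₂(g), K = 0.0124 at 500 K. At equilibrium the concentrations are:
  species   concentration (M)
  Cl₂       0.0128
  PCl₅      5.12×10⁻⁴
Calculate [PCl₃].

At equilibrium, K = [PCl₃]·[Cl₂] / [PCl₅] = 0.0124.
([PCl₃])·(0.0128) / (5.12×10⁻⁴) = 0.0124
[PCl₃] = 4.96×10⁻⁴ M

[PCl₃] = 4.96×10⁻⁴ M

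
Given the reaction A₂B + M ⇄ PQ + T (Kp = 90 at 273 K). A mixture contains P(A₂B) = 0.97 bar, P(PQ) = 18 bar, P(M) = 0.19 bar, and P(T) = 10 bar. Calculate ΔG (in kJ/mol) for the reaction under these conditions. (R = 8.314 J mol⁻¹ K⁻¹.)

Qp = P(PQ)·P(T) / (P(A₂B)·P(M)) = (18)·(10) / ((0.97)·(0.19)) = 977
ΔG = RT ln(Qp/Kp) = (8.314 J mol⁻¹ K⁻¹)(273 K) × ln(977/90)
   = (2.270 kJ/mol)(2.385) = 5.41 kJ/mol
ΔG > 0, so the forward reaction is non-spontaneous (proceeds in reverse).

ΔG = 5.41 kJ/mol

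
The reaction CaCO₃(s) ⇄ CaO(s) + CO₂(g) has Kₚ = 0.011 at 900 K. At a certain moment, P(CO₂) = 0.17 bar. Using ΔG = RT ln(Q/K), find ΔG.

ΔG = 20.5 kJ/mol

(CaCO₃, CaO are pure solids — omitted from Qₚ.)
Qₚ = P(CO₂) = 0.170
ΔG = RT ln(Qₚ/Kₚ) = (8.314 J mol⁻¹ K⁻¹)(900 K) × ln(0.170/0.011)
   = (7.483 kJ/mol)(2.738) = 20.5 kJ/mol
ΔG > 0, so the forward reaction is non-spontaneous (proceeds in reverse).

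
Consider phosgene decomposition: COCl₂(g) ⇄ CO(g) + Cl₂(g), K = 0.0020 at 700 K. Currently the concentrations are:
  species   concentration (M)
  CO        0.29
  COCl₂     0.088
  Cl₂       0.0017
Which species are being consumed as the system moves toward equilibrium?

Q = [CO]·[Cl₂] / [COCl₂] = (0.29)·(0.0017) / (0.088) = 0.0056
Q = 0.0056 > K = 0.0020: net reverse reaction.

CO, Cl₂ (products)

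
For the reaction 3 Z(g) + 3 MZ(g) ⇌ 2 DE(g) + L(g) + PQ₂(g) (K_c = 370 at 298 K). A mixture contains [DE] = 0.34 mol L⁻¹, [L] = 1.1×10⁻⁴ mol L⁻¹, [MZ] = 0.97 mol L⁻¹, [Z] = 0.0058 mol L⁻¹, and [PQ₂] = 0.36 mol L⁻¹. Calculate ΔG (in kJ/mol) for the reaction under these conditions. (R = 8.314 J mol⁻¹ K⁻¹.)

ΔG = -6.61 kJ/mol

Q_c = [DE]²·[L]·[PQ₂] / ([Z]³·[MZ]³) = (0.34)²·(1.1×10⁻⁴)·(0.36) / ((0.0058)³·(0.97)³) = 25.7
ΔG = RT ln(Q_c/K_c) = (8.314 J mol⁻¹ K⁻¹)(298 K) × ln(25.7/370)
   = (2.478 kJ/mol)(-2.667) = -6.61 kJ/mol
ΔG < 0, so the forward reaction is spontaneous (proceeds forward).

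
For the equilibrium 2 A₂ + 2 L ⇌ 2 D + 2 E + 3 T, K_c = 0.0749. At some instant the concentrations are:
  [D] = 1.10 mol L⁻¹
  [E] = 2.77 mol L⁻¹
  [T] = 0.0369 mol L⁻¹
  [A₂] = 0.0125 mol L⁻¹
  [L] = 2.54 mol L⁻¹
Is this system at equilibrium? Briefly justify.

Q_c = [D]²·[E]²·[T]³ / ([A₂]²·[L]²) = (1.10)²·(2.77)²·(0.0369)³ / ((0.0125)²·(2.54)²) = 0.463
Q_c = 0.463 > K_c = 0.0749: net reverse reaction.

no; Q > K, reaction proceeds in reverse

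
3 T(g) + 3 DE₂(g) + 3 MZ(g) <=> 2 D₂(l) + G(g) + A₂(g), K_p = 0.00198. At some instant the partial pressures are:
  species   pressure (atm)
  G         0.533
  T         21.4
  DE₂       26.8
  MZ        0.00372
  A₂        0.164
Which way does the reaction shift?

reverse (toward reactants)

(D₂ is a pure liquid — omitted from Q_p.)
Q_p = P(G)·P(A₂) / (P(T)³·P(DE₂)³·P(MZ)³) = (0.533)·(0.164) / ((21.4)³·(26.8)³·(0.00372)³) = 0.00900
Q_p = 0.00900 > K_p = 0.00198, so the reverse reaction proceeds.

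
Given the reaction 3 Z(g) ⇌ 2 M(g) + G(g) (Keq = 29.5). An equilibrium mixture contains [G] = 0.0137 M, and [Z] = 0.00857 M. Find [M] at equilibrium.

At equilibrium, Keq = [M]²·[G] / [Z]³ = 29.5.
([M])²·(0.0137) / (0.00857)³ = 29.5
[M]² = 0.00136 ⇒ [M] = 0.0368 M

[M] = 0.0368 M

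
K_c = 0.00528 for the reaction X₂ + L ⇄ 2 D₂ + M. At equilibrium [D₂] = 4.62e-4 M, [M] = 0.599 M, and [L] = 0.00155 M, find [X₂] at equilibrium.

At equilibrium, K_c = [D₂]²·[M] / ([X₂]·[L]) = 0.00528.
(4.62e-4)²·(0.599) / (([X₂])·(0.00155)) = 0.00528
[X₂] = 0.0156 M

[X₂] = 0.0156 M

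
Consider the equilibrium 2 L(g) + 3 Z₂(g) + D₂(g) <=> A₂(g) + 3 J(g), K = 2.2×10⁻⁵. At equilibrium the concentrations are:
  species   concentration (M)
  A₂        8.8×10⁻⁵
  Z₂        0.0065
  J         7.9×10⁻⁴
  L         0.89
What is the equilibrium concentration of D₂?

[D₂] = 0.0091 M

At equilibrium, K = [A₂]·[J]³ / ([L]²·[Z₂]³·[D₂]) = 2.2×10⁻⁵.
(8.8×10⁻⁵)·(7.9×10⁻⁴)³ / ((0.89)²·(0.0065)³·([D₂])) = 2.2×10⁻⁵
[D₂] = 0.00907 = 0.0091 M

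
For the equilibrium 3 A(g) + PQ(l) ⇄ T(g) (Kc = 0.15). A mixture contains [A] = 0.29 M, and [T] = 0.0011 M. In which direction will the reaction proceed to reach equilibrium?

forward (toward products)

(PQ is a pure liquid — omitted from Qc.)
Qc = [T] / [A]³ = (0.0011) / (0.29)³ = 0.045
Qc = 0.045 < Kc = 0.15, so the forward reaction proceeds.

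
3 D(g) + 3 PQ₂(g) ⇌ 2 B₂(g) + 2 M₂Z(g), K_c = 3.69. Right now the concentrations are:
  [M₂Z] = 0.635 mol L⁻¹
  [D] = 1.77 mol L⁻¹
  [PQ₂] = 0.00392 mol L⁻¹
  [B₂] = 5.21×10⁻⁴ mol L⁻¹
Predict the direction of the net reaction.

to the right

Q_c = [B₂]²·[M₂Z]² / ([D]³·[PQ₂]³) = (5.21×10⁻⁴)²·(0.635)² / ((1.77)³·(0.00392)³) = 0.328
Q_c = 0.328 < K_c = 3.69, so the forward reaction proceeds.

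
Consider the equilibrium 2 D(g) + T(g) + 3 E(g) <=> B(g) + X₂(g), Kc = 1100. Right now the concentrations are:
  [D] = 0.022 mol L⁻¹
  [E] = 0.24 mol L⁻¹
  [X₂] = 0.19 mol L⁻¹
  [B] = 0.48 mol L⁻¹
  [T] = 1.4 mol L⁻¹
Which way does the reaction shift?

to the left

Qc = [B]·[X₂] / ([D]²·[T]·[E]³) = (0.48)·(0.19) / ((0.022)²·(1.4)·(0.24)³) = 9700
Qc = 9700 > Kc = 1100, so the reverse reaction proceeds.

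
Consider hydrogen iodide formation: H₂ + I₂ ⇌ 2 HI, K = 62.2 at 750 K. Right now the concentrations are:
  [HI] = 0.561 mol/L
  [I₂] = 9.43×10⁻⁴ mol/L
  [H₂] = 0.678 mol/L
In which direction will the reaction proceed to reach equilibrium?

to the left

Q = [HI]² / ([H₂]·[I₂]) = (0.561)² / ((0.678)·(9.43×10⁻⁴)) = 492
Q = 492 > K = 62.2, so the reverse reaction proceeds.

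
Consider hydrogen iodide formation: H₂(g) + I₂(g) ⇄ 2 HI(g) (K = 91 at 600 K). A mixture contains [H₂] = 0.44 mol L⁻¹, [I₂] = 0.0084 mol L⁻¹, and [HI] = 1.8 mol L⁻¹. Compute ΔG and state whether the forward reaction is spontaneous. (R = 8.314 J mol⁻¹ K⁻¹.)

Q = [HI]² / ([H₂]·[I₂]) = (1.8)² / ((0.44)·(0.0084)) = 877
ΔG = RT ln(Q/K) = (8.314 J mol⁻¹ K⁻¹)(600 K) × ln(877/91)
   = (4.988 kJ/mol)(2.266) = 11.3 kJ/mol
ΔG > 0, so the forward reaction is non-spontaneous (proceeds in reverse).

ΔG = 11.3 kJ/mol; the forward reaction is non-spontaneous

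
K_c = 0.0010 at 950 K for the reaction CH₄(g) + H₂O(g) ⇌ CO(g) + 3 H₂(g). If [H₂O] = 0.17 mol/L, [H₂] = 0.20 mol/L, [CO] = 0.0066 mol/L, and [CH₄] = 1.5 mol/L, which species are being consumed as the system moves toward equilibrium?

Q_c = [CO]·[H₂]³ / ([CH₄]·[H₂O]) = (0.0066)·(0.20)³ / ((1.5)·(0.17)) = 2.1×10⁻⁴
Q_c = 2.1×10⁻⁴ < K_c = 0.0010: net forward reaction.

CH₄, H₂O (reactants)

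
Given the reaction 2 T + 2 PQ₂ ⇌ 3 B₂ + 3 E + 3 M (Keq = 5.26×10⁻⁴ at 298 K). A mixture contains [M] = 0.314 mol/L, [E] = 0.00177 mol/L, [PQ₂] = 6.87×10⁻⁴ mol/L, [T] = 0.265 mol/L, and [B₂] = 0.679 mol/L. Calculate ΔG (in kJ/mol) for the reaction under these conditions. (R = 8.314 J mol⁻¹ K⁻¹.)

ΔG = 2.79 kJ/mol

Q = [B₂]³·[E]³·[M]³ / ([T]²·[PQ₂]²) = (0.679)³·(0.00177)³·(0.314)³ / ((0.265)²·(6.87×10⁻⁴)²) = 0.00162
ΔG = RT ln(Q/Keq) = (8.314 J mol⁻¹ K⁻¹)(298 K) × ln(0.00162/5.26×10⁻⁴)
   = (2.478 kJ/mol)(1.125) = 2.79 kJ/mol
ΔG > 0, so the forward reaction is non-spontaneous (proceeds in reverse).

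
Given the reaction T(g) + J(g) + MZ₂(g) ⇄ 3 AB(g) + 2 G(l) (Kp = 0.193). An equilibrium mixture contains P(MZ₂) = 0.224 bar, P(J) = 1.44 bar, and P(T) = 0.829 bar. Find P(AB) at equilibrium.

P(AB) = 0.372 bar

(G is a pure liquid — omitted from Kp.)
At equilibrium, Kp = P(AB)³ / (P(T)·P(J)·P(MZ₂)) = 0.193.
(P(AB))³ / ((0.829)·(1.44)·(0.224)) = 0.193
P(AB)³ = 0.0516 ⇒ P(AB) = 0.372 bar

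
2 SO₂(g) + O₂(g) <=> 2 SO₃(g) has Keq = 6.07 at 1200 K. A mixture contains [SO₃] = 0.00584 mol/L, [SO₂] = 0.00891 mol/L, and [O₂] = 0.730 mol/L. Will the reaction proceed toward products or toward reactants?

Q = [SO₃]² / ([SO₂]²·[O₂]) = (0.00584)² / ((0.00891)²·(0.730)) = 0.589
Q = 0.589 < Keq = 6.07, so the forward reaction proceeds.

to the right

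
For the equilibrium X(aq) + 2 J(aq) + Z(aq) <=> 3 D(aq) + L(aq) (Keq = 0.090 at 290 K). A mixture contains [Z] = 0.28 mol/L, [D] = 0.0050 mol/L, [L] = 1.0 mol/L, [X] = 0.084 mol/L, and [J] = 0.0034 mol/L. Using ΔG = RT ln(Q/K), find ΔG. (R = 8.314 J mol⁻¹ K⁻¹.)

Q = [D]³·[L] / ([X]·[J]²·[Z]) = (0.0050)³·(1.0) / ((0.084)·(0.0034)²·(0.28)) = 0.460
ΔG = RT ln(Q/Keq) = (8.314 J mol⁻¹ K⁻¹)(290 K) × ln(0.460/0.090)
   = (2.411 kJ/mol)(1.631) = 3.93 kJ/mol
ΔG > 0, so the forward reaction is non-spontaneous (proceeds in reverse).

ΔG = 3.93 kJ/mol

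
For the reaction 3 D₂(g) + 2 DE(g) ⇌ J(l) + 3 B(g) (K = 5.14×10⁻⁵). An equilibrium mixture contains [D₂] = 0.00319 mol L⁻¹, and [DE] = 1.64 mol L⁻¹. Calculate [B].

(J is a pure liquid — omitted from K.)
At equilibrium, K = [B]³ / ([D₂]³·[DE]²) = 5.14×10⁻⁵.
([B])³ / ((0.00319)³·(1.64)²) = 5.14×10⁻⁵
[B]³ = 4.49×10⁻¹² ⇒ [B] = 1.65×10⁻⁴ mol L⁻¹

[B] = 1.65×10⁻⁴ mol L⁻¹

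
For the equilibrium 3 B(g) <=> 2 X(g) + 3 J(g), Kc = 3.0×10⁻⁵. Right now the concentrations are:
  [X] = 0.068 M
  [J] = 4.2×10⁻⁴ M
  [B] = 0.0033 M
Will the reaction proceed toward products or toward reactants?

toward products

Qc = [X]²·[J]³ / [B]³ = (0.068)²·(4.2×10⁻⁴)³ / (0.0033)³ = 9.5×10⁻⁶
Qc = 9.5×10⁻⁶ < Kc = 3.0×10⁻⁵, so the forward reaction proceeds.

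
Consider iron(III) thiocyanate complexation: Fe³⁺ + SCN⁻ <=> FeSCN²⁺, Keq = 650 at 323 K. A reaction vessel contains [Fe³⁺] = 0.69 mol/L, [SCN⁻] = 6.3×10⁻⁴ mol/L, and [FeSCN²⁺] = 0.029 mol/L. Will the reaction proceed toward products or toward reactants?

Q = [FeSCN²⁺] / ([Fe³⁺]·[SCN⁻]) = (0.029) / ((0.69)·(6.3×10⁻⁴)) = 67
Q = 67 < Keq = 650, so the forward reaction proceeds.

toward products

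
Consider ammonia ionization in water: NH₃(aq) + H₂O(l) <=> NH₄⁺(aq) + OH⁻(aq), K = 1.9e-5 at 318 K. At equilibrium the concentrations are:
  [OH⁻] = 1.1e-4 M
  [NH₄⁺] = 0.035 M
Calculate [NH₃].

(H₂O is a pure liquid — omitted from K.)
At equilibrium, K = [NH₄⁺]·[OH⁻] / [NH₃] = 1.9e-5.
(0.035)·(1.1e-4) / ([NH₃]) = 1.9e-5
[NH₃] = 0.203 = 0.20 M

[NH₃] = 0.20 M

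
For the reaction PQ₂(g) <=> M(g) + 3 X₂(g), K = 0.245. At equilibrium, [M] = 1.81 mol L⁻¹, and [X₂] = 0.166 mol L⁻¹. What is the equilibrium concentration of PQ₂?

At equilibrium, K = [M]·[X₂]³ / [PQ₂] = 0.245.
(1.81)·(0.166)³ / ([PQ₂]) = 0.245
[PQ₂] = 0.0338 mol L⁻¹

[PQ₂] = 0.0338 mol L⁻¹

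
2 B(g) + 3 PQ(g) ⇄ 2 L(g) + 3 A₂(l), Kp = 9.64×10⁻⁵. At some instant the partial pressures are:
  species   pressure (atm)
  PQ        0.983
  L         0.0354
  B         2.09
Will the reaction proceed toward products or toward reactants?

(A₂ is a pure liquid — omitted from Qp.)
Qp = P(L)² / (P(B)²·P(PQ)³) = (0.0354)² / ((2.09)²·(0.983)³) = 3.02×10⁻⁴
Qp = 3.02×10⁻⁴ > Kp = 9.64×10⁻⁵, so the reverse reaction proceeds.

in the reverse direction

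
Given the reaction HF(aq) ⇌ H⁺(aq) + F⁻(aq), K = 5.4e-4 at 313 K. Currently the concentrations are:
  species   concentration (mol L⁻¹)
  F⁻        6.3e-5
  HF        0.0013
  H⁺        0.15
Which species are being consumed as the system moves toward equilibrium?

Q = [H⁺]·[F⁻] / [HF] = (0.15)·(6.3e-5) / (0.0013) = 0.0073
Q = 0.0073 > K = 5.4e-4: net reverse reaction.

H⁺, F⁻ (products)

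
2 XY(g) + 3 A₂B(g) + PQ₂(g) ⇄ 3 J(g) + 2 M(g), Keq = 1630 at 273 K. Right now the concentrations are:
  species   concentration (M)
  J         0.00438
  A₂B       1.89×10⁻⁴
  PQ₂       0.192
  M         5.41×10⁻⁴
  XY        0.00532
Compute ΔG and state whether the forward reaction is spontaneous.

Q = [J]³·[M]² / ([XY]²·[A₂B]³·[PQ₂]) = (0.00438)³·(5.41×10⁻⁴)² / ((0.00532)²·(1.89×10⁻⁴)³·(0.192)) = 670
ΔG = RT ln(Q/Keq) = (8.314 J mol⁻¹ K⁻¹)(273 K) × ln(670/1630)
   = (2.270 kJ/mol)(-0.8891) = -2.02 kJ/mol
ΔG < 0, so the forward reaction is spontaneous (proceeds forward).

ΔG = -2.02 kJ/mol; the forward reaction is spontaneous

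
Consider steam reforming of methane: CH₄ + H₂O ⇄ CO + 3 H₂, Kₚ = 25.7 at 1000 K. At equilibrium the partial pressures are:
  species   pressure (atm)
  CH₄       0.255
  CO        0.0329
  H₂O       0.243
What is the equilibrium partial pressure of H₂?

P(H₂) = 3.64 atm

At equilibrium, Kₚ = P(CO)·P(H₂)³ / (P(CH₄)·P(H₂O)) = 25.7.
(0.0329)·(P(H₂))³ / ((0.255)·(0.243)) = 25.7
P(H₂)³ = 48.4 ⇒ P(H₂) = 3.64 atm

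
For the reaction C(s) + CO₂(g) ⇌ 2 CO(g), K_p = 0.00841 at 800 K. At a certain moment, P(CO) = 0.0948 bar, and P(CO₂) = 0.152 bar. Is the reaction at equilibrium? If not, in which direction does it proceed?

to the left

(C is a pure solid — omitted from Q_p.)
Q_p = P(CO)² / P(CO₂) = (0.0948)² / (0.152) = 0.0591
Q_p = 0.0591 > K_p = 0.00841, so the reverse reaction proceeds.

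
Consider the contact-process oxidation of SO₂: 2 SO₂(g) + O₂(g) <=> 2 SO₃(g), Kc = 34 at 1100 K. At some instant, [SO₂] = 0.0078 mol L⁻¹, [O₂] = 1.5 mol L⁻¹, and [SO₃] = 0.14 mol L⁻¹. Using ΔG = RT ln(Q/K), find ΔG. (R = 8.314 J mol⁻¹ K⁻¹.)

ΔG = 16.9 kJ/mol

Qc = [SO₃]² / ([SO₂]²·[O₂]) = (0.14)² / ((0.0078)²·(1.5)) = 215
ΔG = RT ln(Qc/Kc) = (8.314 J mol⁻¹ K⁻¹)(1100 K) × ln(215/34)
   = (9.145 kJ/mol)(1.844) = 16.9 kJ/mol
ΔG > 0, so the forward reaction is non-spontaneous (proceeds in reverse).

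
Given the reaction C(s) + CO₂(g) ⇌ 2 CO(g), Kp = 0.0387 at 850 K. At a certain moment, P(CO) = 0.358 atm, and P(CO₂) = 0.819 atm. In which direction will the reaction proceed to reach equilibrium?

to the left

(C is a pure solid — omitted from Qp.)
Qp = P(CO)² / P(CO₂) = (0.358)² / (0.819) = 0.156
Qp = 0.156 > Kp = 0.0387, so the reverse reaction proceeds.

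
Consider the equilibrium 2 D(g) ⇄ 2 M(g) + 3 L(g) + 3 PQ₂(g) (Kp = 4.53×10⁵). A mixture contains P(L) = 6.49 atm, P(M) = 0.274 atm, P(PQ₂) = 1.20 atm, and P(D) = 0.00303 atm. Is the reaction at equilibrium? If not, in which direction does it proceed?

Qp = P(M)²·P(L)³·P(PQ₂)³ / P(D)² = (0.274)²·(6.49)³·(1.20)³ / (0.00303)² = 3.86×10⁶
Qp = 3.86×10⁶ > Kp = 4.53×10⁵, so the reverse reaction proceeds.

in the reverse direction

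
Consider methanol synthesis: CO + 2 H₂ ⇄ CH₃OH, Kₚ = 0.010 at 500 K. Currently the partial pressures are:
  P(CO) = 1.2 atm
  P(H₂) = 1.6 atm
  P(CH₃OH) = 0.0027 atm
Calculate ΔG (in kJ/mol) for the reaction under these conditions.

ΔG = -10.1 kJ/mol

Qₚ = P(CH₃OH) / (P(CO)·P(H₂)²) = (0.0027) / ((1.2)·(1.6)²) = 8.79e-4
ΔG = RT ln(Qₚ/Kₚ) = (8.314 J mol⁻¹ K⁻¹)(500 K) × ln(8.79e-4/0.010)
   = (4.157 kJ/mol)(-2.432) = -10.1 kJ/mol
ΔG < 0, so the forward reaction is spontaneous (proceeds forward).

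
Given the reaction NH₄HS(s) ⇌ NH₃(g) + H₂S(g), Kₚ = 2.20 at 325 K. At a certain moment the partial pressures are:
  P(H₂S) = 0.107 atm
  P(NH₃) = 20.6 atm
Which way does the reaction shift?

no net change (already at equilibrium)

(NH₄HS is a pure solid — omitted from Qₚ.)
Qₚ = P(NH₃)·P(H₂S) = (20.6)·(0.107) = 2.20
Qₚ = 2.20 = Kₚ, so the system is already at equilibrium.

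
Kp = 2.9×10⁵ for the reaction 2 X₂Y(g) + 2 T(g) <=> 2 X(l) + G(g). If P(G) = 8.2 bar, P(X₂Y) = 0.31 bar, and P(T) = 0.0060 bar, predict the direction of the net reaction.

reverse (toward reactants)

(X is a pure liquid — omitted from Qp.)
Qp = P(G) / (P(X₂Y)²·P(T)²) = (8.2) / ((0.31)²·(0.0060)²) = 2.4×10⁶
Qp = 2.4×10⁶ > Kp = 2.9×10⁵, so the reverse reaction proceeds.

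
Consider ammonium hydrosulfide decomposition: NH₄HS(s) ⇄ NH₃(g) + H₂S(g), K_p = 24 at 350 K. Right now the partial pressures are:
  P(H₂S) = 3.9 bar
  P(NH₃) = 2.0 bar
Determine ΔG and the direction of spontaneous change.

ΔG = -3.27 kJ/mol; the forward reaction is spontaneous

(NH₄HS is a pure solid — omitted from Q_p.)
Q_p = P(NH₃)·P(H₂S) = (2.0)·(3.9) = 7.80
ΔG = RT ln(Q_p/K_p) = (8.314 J mol⁻¹ K⁻¹)(350 K) × ln(7.80/24)
   = (2.910 kJ/mol)(-1.124) = -3.27 kJ/mol
ΔG < 0, so the forward reaction is spontaneous (proceeds forward).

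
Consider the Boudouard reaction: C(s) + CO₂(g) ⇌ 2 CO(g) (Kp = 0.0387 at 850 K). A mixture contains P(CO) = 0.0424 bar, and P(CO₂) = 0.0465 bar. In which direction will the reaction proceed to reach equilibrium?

(C is a pure solid — omitted from Qp.)
Qp = P(CO)² / P(CO₂) = (0.0424)² / (0.0465) = 0.0387
Qp = 0.0387 = Kp, so the system is already at equilibrium.

at equilibrium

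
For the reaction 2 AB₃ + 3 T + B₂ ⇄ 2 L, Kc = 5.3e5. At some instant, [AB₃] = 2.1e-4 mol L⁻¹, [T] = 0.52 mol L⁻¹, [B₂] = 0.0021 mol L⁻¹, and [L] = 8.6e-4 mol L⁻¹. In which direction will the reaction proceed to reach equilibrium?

Qc = [L]² / ([AB₃]²·[T]³·[B₂]) = (8.6e-4)² / ((2.1e-4)²·(0.52)³·(0.0021)) = 57000
Qc = 57000 < Kc = 5.3e5, so the forward reaction proceeds.

in the forward direction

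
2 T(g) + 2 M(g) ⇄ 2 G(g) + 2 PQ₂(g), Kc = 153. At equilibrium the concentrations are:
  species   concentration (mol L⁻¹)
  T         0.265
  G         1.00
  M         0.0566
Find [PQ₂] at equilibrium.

At equilibrium, Kc = [G]²·[PQ₂]² / ([T]²·[M]²) = 153.
(1.00)²·([PQ₂])² / ((0.265)²·(0.0566)²) = 153
[PQ₂]² = 0.0344 ⇒ [PQ₂] = 0.186 mol L⁻¹

[PQ₂] = 0.186 mol L⁻¹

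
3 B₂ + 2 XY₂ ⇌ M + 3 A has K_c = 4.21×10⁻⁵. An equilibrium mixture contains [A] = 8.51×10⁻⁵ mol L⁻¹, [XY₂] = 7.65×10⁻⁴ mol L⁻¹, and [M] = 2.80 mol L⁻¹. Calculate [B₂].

At equilibrium, K_c = [M]·[A]³ / ([B₂]³·[XY₂]²) = 4.21×10⁻⁵.
(2.80)·(8.51×10⁻⁵)³ / (([B₂])³·(7.65×10⁻⁴)²) = 4.21×10⁻⁵
[B₂]³ = 0.0700 ⇒ [B₂] = 0.412 mol L⁻¹

[B₂] = 0.412 mol L⁻¹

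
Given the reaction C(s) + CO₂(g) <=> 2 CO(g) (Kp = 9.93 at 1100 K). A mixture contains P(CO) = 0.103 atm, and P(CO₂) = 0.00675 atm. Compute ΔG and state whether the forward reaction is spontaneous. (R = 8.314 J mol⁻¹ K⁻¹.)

(C is a pure solid — omitted from Qp.)
Qp = P(CO)² / P(CO₂) = (0.103)² / (0.00675) = 1.57
ΔG = RT ln(Qp/Kp) = (8.314 J mol⁻¹ K⁻¹)(1100 K) × ln(1.57/9.93)
   = (9.145 kJ/mol)(-1.844) = -16.9 kJ/mol
ΔG < 0, so the forward reaction is spontaneous (proceeds forward).

ΔG = -16.9 kJ/mol; the forward reaction is spontaneous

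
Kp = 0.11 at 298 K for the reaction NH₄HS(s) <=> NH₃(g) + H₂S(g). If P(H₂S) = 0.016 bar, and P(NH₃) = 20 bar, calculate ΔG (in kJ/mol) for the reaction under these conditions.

(NH₄HS is a pure solid — omitted from Qp.)
Qp = P(NH₃)·P(H₂S) = (20)·(0.016) = 0.320
ΔG = RT ln(Qp/Kp) = (8.314 J mol⁻¹ K⁻¹)(298 K) × ln(0.320/0.11)
   = (2.478 kJ/mol)(1.068) = 2.65 kJ/mol
ΔG > 0, so the forward reaction is non-spontaneous (proceeds in reverse).

ΔG = 2.65 kJ/mol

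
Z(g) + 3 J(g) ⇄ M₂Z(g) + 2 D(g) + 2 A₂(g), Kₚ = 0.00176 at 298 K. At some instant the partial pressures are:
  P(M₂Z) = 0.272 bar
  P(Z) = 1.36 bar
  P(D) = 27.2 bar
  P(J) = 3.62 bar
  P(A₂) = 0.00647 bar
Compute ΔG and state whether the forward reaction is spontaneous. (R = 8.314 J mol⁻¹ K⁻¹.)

ΔG = -6.44 kJ/mol; the forward reaction is spontaneous

Qₚ = P(M₂Z)·P(D)²·P(A₂)² / (P(Z)·P(J)³) = (0.272)·(27.2)²·(0.00647)² / ((1.36)·(3.62)³) = 1.31e-4
ΔG = RT ln(Qₚ/Kₚ) = (8.314 J mol⁻¹ K⁻¹)(298 K) × ln(1.31e-4/0.00176)
   = (2.478 kJ/mol)(-2.598) = -6.44 kJ/mol
ΔG < 0, so the forward reaction is spontaneous (proceeds forward).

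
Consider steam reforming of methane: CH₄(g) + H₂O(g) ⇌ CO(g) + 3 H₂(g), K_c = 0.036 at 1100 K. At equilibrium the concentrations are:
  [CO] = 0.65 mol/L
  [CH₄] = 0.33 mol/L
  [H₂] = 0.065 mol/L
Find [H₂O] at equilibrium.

At equilibrium, K_c = [CO]·[H₂]³ / ([CH₄]·[H₂O]) = 0.036.
(0.65)·(0.065)³ / ((0.33)·([H₂O])) = 0.036
[H₂O] = 0.0150 = 0.015 mol/L

[H₂O] = 0.015 mol/L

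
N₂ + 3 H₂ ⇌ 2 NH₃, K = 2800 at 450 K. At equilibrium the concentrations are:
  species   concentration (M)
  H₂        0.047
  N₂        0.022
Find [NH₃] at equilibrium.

At equilibrium, K = [NH₃]² / ([N₂]·[H₂]³) = 2800.
([NH₃])² / ((0.022)·(0.047)³) = 2800
[NH₃]² = 0.00640 ⇒ [NH₃] = 0.080 M

[NH₃] = 0.080 M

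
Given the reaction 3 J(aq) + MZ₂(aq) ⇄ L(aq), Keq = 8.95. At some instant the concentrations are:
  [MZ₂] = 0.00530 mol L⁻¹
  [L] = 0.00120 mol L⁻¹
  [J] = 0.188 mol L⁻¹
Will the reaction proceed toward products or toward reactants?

Q = [L] / ([J]³·[MZ₂]) = (0.00120) / ((0.188)³·(0.00530)) = 34.1
Q = 34.1 > Keq = 8.95, so the reverse reaction proceeds.

reverse (toward reactants)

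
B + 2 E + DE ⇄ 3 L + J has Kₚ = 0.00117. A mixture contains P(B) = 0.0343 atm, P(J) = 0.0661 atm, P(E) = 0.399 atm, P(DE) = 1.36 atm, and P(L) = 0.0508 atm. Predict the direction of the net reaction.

no net change (already at equilibrium)

Qₚ = P(L)³·P(J) / (P(B)·P(E)²·P(DE)) = (0.0508)³·(0.0661) / ((0.0343)·(0.399)²·(1.36)) = 0.00117
Qₚ = 0.00117 = Kₚ, so the system is already at equilibrium.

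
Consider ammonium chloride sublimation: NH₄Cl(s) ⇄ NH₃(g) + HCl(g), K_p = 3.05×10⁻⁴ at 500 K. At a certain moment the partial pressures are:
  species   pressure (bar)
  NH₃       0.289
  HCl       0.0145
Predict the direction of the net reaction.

reverse (toward reactants)

(NH₄Cl is a pure solid — omitted from Q_p.)
Q_p = P(NH₃)·P(HCl) = (0.289)·(0.0145) = 0.00419
Q_p = 0.00419 > K_p = 3.05×10⁻⁴, so the reverse reaction proceeds.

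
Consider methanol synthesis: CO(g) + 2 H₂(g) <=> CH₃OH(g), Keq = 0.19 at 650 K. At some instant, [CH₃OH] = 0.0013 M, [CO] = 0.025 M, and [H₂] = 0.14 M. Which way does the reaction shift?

toward reactants

Q = [CH₃OH] / ([CO]·[H₂]²) = (0.0013) / ((0.025)·(0.14)²) = 2.7
Q = 2.7 > Keq = 0.19, so the reverse reaction proceeds.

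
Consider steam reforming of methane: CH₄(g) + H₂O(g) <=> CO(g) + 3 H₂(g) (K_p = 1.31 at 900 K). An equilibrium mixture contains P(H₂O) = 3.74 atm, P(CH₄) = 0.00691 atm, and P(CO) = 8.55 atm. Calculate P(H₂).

P(H₂) = 0.158 atm

At equilibrium, K_p = P(CO)·P(H₂)³ / (P(CH₄)·P(H₂O)) = 1.31.
(8.55)·(P(H₂))³ / ((0.00691)·(3.74)) = 1.31
P(H₂)³ = 0.00396 ⇒ P(H₂) = 0.158 atm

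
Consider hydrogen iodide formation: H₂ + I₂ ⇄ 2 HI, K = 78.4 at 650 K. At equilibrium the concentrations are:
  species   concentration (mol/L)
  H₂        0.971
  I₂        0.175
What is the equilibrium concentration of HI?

[HI] = 3.65 mol/L

At equilibrium, K = [HI]² / ([H₂]·[I₂]) = 78.4.
([HI])² / ((0.971)·(0.175)) = 78.4
[HI]² = 13.3 ⇒ [HI] = 3.65 mol/L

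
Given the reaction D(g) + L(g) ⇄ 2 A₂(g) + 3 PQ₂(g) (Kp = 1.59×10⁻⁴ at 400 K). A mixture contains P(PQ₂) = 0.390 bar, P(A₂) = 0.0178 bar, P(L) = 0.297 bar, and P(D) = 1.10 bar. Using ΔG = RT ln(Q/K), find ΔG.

Qp = P(A₂)²·P(PQ₂)³ / (P(D)·P(L)) = (0.0178)²·(0.390)³ / ((1.10)·(0.297)) = 5.75×10⁻⁵
ΔG = RT ln(Qp/Kp) = (8.314 J mol⁻¹ K⁻¹)(400 K) × ln(5.75×10⁻⁵/1.59×10⁻⁴)
   = (3.326 kJ/mol)(-1.017) = -3.38 kJ/mol
ΔG < 0, so the forward reaction is spontaneous (proceeds forward).

ΔG = -3.38 kJ/mol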